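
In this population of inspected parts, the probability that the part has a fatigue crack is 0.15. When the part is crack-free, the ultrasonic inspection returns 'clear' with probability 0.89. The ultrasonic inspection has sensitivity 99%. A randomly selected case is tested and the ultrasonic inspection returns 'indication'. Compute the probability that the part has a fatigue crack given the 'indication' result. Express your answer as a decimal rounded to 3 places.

P(H | E) ≈ 0.614

Write H for 'the part has a fatigue crack'. Prior odds H:¬H = 0.15/0.85 = 0.17647. For the 'indication' outcome, the likelihood ratio is 0.99/0.11 = 9.0000.
Posterior odds = 0.17647 × 9.0000 = 1.5882, so P(H|E) = 1.5882/(1+1.5882) = 0.614.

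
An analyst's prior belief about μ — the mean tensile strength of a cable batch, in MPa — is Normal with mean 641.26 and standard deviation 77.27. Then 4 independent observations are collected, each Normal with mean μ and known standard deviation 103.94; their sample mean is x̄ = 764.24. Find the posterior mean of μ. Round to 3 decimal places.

Posterior mean ≈ 725.936

Prior precision 1/τ₀² = 1/77.27² = 0.00016749; data precision n/σ² = 4/103.94² = 0.00037025.
Posterior precision = 0.00016749 + 0.00037025 = 0.00053774.
Posterior mean = (0.00016749·641.26 + 0.00037025·764.24) / 0.00053774 = 725.936.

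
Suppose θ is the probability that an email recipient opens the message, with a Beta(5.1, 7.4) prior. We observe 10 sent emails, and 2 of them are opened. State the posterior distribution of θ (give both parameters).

Posterior: Beta(7.1, 15.4)

The binomial likelihood is conjugate to the Beta prior: with 2 successes and 8 failures, the posterior is Beta(5.1+2, 7.4+8) = Beta(7.1, 15.4).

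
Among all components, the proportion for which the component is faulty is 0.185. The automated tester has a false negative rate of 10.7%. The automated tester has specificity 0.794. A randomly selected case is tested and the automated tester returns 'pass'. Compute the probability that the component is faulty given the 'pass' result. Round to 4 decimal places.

Write H for 'the component is faulty'. Prior odds H:¬H = 0.185/0.815 = 0.22699. For the 'pass' outcome, the likelihood ratio is 0.107/0.794 = 0.13476.
Posterior odds = 0.22699 × 0.13476 = 0.030590, so P(H|E) = 0.030590/(1+0.030590) = 0.0297.

P(H | E) ≈ 0.0297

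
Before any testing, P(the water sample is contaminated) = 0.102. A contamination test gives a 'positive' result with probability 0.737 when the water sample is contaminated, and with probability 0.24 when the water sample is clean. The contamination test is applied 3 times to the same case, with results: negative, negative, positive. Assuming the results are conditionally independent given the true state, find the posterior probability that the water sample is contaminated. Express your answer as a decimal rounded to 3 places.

Posterior P(H) ≈ 0.040

Let H be the event that the water sample is contaminated; start with P(H) = 0.102. P('positive'|H) = 0.737, P('positive'|¬H) = 0.24.
Update on result 1 ('negative'): P(H) ← 0.263·0.1020 / (0.263·0.1020 + 0.76·0.8980) = 0.026826/0.70931 = 0.0378.
Update on result 2 ('negative'): P(H) ← 0.263·0.0378 / (0.263·0.0378 + 0.76·0.9622) = 0.0099467/0.74120 = 0.0134.
Update on result 3 ('positive'): P(H) ← 0.737·0.0134 / (0.737·0.0134 + 0.24·0.9866) = 0.0098903/0.24667 = 0.0401.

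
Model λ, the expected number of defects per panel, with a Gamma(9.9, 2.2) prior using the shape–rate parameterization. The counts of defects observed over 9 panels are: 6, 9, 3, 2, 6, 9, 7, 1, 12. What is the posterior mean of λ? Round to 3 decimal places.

Total count ∑xᵢ = 55 over n = 9 panels.
Gamma is conjugate to the Poisson likelihood: posterior is Gamma(shape = 9.9+55 = 64.9, rate = 2.2+9 = 11.2).
E[λ | data] = 64.9/11.2 = 5.795.

Posterior mean ≈ 5.795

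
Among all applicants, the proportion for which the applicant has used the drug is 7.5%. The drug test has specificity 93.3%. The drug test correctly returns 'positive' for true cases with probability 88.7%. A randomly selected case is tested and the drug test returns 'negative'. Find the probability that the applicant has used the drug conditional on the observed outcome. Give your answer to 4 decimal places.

Let H be the event that the applicant has used the drug. P(H) = 0.075, so P(¬H) = 0.925. With E the 'negative' result, P(E|H) = 0.113 and P(E|¬H) = 0.933.
P(E) = 0.113·0.075 + 0.933·0.925 = 0.0084750 + 0.86303 = 0.87150.
By Bayes' theorem, P(H|E) = 0.0084750 / 0.87150 = 0.0097.

P(H | E) ≈ 0.0097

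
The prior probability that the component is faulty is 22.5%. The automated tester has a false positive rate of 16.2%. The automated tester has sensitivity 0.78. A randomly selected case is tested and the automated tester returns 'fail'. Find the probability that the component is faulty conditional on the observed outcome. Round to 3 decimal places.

Let H be the event that the component is faulty. P(H) = 0.225, so P(¬H) = 0.775. With E the 'fail' result, P(E|H) = 0.78 and P(E|¬H) = 0.162.
P(E) = 0.78·0.225 + 0.162·0.775 = 0.17550 + 0.12555 = 0.30105.
By Bayes' theorem, P(H|E) = 0.17550 / 0.30105 = 0.583.

P(H | E) ≈ 0.583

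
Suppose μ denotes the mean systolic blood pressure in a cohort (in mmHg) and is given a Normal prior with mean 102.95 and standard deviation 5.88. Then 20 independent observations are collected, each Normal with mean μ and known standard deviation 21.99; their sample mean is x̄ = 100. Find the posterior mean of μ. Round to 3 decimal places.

Posterior mean ≈ 101.214

With known σ, the Normal prior is conjugate. Weight on the data is w = (n/σ²)/(n/σ² + 1/τ₀²) = 0.0413599/(0.0413599+0.0289231) = 0.58848.
Posterior mean = w·x̄ + (1−w)·μ₀ = 0.58848·100 + 0.41152·102.95 = 101.214.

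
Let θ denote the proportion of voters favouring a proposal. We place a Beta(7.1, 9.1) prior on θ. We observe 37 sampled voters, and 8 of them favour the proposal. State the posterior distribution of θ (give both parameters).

Posterior: Beta(15.1, 38.1)

The binomial likelihood is conjugate to the Beta prior: with 8 successes and 29 failures, the posterior is Beta(7.1+8, 9.1+29) = Beta(15.1, 38.1).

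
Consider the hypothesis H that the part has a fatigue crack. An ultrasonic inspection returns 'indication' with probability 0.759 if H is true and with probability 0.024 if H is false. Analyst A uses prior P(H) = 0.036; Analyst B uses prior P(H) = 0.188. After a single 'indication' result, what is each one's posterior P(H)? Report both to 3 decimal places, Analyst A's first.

The likelihood ratio for an 'indication' result is 0.759/0.024 = 31.625.
Analyst A: prior odds 0.036/0.964 = 0.037344; posterior odds 1.1810; posterior probability 0.541.
Analyst B: prior odds 0.188/0.812 = 0.23153; posterior odds 7.3220; posterior probability 0.880.

Analyst A: 0.541; Analyst B: 0.880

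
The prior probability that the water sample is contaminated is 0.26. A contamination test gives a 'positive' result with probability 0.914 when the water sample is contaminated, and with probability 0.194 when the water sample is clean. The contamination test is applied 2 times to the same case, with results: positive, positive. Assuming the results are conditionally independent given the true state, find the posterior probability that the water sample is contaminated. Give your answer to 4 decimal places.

With H the event that the water sample is contaminated, the joint likelihood of the observed sequence is P(data|H) = 0.914·0.914 = 0.83540 and P(data|¬H) = 0.194·0.194 = 0.037636.
Bayes: P(H|data) = 0.26·0.83540 / (0.26·0.83540 + 0.74·0.037636) = 0.21720/0.24505 = 0.8863.

Posterior P(H) ≈ 0.8863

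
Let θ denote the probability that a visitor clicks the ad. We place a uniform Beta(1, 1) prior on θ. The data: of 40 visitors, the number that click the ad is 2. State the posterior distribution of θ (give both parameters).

Posterior: Beta(3, 39)

The binomial likelihood is conjugate to the Beta prior: with 2 successes and 38 failures, the posterior is Beta(1+2, 1+38) = Beta(3, 39).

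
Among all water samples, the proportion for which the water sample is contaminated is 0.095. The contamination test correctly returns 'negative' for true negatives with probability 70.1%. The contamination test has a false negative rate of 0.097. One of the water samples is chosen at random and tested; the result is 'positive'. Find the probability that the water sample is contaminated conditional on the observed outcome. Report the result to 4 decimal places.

P(H | E) ≈ 0.2407

Write H for 'the water sample is contaminated'. Prior odds H:¬H = 0.095/0.905 = 0.10497. For the 'positive' outcome, the likelihood ratio is 0.903/0.299 = 3.0201.
Posterior odds = 0.10497 × 3.0201 = 0.31702, so P(H|E) = 0.31702/(1+0.31702) = 0.2407.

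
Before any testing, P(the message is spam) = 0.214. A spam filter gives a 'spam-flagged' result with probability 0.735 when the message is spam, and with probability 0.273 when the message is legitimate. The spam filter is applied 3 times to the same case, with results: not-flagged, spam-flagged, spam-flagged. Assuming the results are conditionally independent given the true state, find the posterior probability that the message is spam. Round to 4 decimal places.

Posterior P(H) ≈ 0.4184

With H the event that the message is spam, the joint likelihood of the observed sequence is P(data|H) = 0.265·0.735·0.735 = 0.14316 and P(data|¬H) = 0.727·0.273·0.273 = 0.054183.
Bayes: P(H|data) = 0.214·0.14316 / (0.214·0.14316 + 0.786·0.054183) = 0.030636/0.073224 = 0.4184.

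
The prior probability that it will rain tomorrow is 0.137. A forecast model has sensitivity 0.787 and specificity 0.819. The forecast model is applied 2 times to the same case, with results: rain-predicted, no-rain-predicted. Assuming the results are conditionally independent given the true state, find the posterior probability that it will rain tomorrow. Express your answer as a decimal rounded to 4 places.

Posterior P(H) ≈ 0.1522

With H the event that it will rain tomorrow, the joint likelihood of the observed sequence is P(data|H) = 0.787·0.213 = 0.16763 and P(data|¬H) = 0.181·0.819 = 0.14824.
Bayes: P(H|data) = 0.137·0.16763 / (0.137·0.16763 + 0.863·0.14824) = 0.022965/0.15090 = 0.1522.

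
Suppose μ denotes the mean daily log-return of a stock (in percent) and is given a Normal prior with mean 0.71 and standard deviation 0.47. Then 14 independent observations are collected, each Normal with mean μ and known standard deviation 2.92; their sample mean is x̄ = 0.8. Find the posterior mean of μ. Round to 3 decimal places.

Posterior mean ≈ 0.734

Prior precision 1/τ₀² = 1/0.47² = 4.52694; data precision n/σ² = 14/2.92² = 1.64196.
Posterior precision = 4.52694 + 1.64196 = 6.16889.
Posterior mean = (4.52694·0.71 + 1.64196·0.8) / 6.16889 = 0.734.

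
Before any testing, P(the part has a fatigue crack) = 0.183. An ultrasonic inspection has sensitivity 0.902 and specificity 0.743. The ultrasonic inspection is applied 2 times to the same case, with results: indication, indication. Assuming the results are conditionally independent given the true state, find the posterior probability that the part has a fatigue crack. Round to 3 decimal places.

With H the event that the part has a fatigue crack, the joint likelihood of the observed sequence is P(data|H) = 0.902·0.902 = 0.81360 and P(data|¬H) = 0.257·0.257 = 0.066049.
Bayes: P(H|data) = 0.183·0.81360 / (0.183·0.81360 + 0.817·0.066049) = 0.14889/0.20285 = 0.7340.

Posterior P(H) ≈ 0.734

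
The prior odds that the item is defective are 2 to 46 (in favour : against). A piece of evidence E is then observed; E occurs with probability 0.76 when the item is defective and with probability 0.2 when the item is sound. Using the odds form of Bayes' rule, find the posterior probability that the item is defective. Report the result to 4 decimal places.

Prior odds = 2/46 = 0.043478.
Likelihood ratio for E = 0.76/0.2 = 3.8000.
Posterior odds = prior odds × LR = 0.16522.
Posterior probability = odds/(1+odds) = 0.16522/1.1652 = 0.1418.

Posterior probability ≈ 0.1418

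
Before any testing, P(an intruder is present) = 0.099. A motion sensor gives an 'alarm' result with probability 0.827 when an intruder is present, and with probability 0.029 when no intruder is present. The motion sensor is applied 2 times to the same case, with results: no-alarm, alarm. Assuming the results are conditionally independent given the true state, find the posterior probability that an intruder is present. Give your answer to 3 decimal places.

With H the event that an intruder is present, the joint likelihood of the observed sequence is P(data|H) = 0.173·0.827 = 0.14307 and P(data|¬H) = 0.971·0.029 = 0.028159.
Bayes: P(H|data) = 0.099·0.14307 / (0.099·0.14307 + 0.901·0.028159) = 0.014164/0.039535 = 0.3583.

Posterior P(H) ≈ 0.358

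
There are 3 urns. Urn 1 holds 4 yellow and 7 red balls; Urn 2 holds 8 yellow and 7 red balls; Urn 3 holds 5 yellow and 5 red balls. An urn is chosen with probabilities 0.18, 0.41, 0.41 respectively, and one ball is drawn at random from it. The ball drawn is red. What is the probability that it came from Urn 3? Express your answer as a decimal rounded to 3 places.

Posterior probability ≈ 0.401

Tabulate prior·likelihood by source: [1] prior 0.18, lik 0.6364, product 0.1145; [2] prior 0.41, lik 0.4667, product 0.1913; [3] prior 0.41, lik 0.5, product 0.2050.
Normalizing constant = 0.51088; the posterior for Urn 3 is its product over the sum, 0.2050/0.51088 = 0.401.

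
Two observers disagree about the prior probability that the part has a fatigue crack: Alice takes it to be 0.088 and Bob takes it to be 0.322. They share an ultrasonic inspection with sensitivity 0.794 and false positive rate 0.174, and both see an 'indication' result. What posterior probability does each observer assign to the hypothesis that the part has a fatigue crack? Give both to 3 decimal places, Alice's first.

P('+'|H) = 0.794, P('+'|¬H) = 0.174.
Alice: numerator 0.794·0.088 = 0.069872; evidence = 0.069872+0.174·0.912 = 0.22856; posterior = 0.306.
Bob: numerator 0.794·0.322 = 0.25567; evidence = 0.25567+0.174·0.678 = 0.37364; posterior = 0.684.

Alice: 0.306; Bob: 0.684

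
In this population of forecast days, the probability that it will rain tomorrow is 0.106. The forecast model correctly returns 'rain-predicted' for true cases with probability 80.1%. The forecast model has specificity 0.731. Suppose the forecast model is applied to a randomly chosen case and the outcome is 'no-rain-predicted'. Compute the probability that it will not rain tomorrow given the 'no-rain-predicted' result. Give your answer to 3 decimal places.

Write H for 'it will rain tomorrow'. Prior odds H:¬H = 0.106/0.894 = 0.11857. For the 'no-rain-predicted' outcome, the likelihood ratio is 0.199/0.731 = 0.27223.
Posterior odds = 0.11857 × 0.27223 = 0.032278, so P(H|E) = 0.032278/(1+0.032278) = 0.031. Then P(¬H|E) = 1 − 0.031 = 0.969.

P(¬H | E) ≈ 0.969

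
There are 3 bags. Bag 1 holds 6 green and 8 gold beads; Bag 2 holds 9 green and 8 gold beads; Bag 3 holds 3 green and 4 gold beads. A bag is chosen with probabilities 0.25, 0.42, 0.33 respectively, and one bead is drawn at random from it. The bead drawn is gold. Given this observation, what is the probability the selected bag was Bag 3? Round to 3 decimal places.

Tabulate prior·likelihood by source: [1] prior 0.25, lik 0.5714, product 0.1429; [2] prior 0.42, lik 0.4706, product 0.1976; [3] prior 0.33, lik 0.5714, product 0.1886.
Normalizing constant = 0.52908; the posterior for Bag 3 is its product over the sum, 0.1886/0.52908 = 0.356.

Posterior probability ≈ 0.356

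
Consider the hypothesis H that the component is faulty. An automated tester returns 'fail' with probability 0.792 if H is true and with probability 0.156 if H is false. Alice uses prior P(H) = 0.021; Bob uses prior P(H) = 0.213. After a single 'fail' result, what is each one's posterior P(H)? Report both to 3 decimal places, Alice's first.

Alice: 0.098; Bob: 0.579

P('+'|H) = 0.792, P('+'|¬H) = 0.156.
Alice: numerator 0.792·0.021 = 0.016632; evidence = 0.016632+0.156·0.979 = 0.16936; posterior = 0.098.
Bob: numerator 0.792·0.213 = 0.16870; evidence = 0.16870+0.156·0.787 = 0.29147; posterior = 0.579.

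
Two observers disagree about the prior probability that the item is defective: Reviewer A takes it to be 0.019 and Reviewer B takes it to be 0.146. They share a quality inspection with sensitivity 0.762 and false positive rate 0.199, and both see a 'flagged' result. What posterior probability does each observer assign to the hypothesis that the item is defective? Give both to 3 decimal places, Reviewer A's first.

P('+'|H) = 0.762, P('+'|¬H) = 0.199.
Reviewer A: numerator 0.762·0.019 = 0.014478; evidence = 0.014478+0.199·0.981 = 0.20970; posterior = 0.069.
Reviewer B: numerator 0.762·0.146 = 0.11125; evidence = 0.11125+0.199·0.854 = 0.28120; posterior = 0.396.

Reviewer A: 0.069; Reviewer B: 0.396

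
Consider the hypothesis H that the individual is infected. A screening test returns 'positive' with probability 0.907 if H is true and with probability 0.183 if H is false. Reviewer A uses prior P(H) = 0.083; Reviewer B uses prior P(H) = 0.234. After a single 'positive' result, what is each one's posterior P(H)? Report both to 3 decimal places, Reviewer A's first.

Reviewer A: 0.310; Reviewer B: 0.602

P('+'|H) = 0.907, P('+'|¬H) = 0.183.
Reviewer A: numerator 0.907·0.083 = 0.075281; evidence = 0.075281+0.183·0.917 = 0.24309; posterior = 0.310.
Reviewer B: numerator 0.907·0.234 = 0.21224; evidence = 0.21224+0.183·0.766 = 0.35242; posterior = 0.602.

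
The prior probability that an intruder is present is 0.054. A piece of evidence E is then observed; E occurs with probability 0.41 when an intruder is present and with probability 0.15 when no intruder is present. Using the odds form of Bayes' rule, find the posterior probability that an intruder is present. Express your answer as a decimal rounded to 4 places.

Posterior probability ≈ 0.1350

Prior odds = 0.054/(1−0.054) = 0.057082. In log-odds, ln(0.057082) = -2.8633.
Add log likelihood ratio: ln(2.7333) = 1.0055.
Posterior log-odds = -1.8577, so posterior odds = exp(-1.8577) = 0.15603. Converting, P(H|E) = 0.15603/1.1560 = 0.1350.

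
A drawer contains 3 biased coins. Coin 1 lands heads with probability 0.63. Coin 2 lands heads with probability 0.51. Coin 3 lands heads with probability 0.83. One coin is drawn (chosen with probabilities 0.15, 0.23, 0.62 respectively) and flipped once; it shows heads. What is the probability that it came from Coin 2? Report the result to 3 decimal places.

Tabulate prior·likelihood by source: [1] prior 0.15, lik 0.63, product 0.09450; [2] prior 0.23, lik 0.51, product 0.1173; [3] prior 0.62, lik 0.83, product 0.5146.
Normalizing constant = 0.72640; the posterior for Coin 2 is its product over the sum, 0.1173/0.72640 = 0.161.

Posterior probability ≈ 0.161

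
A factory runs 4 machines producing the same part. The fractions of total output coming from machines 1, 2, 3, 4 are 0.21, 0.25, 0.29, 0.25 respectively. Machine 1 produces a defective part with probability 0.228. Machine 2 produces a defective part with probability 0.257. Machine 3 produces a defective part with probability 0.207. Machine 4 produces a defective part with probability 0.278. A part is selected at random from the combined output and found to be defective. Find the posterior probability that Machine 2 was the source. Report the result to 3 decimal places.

Posterior probability ≈ 0.266

Tabulate prior·likelihood by source: [1] prior 0.21, lik 0.228, product 0.04788; [2] prior 0.25, lik 0.257, product 0.06425; [3] prior 0.29, lik 0.207, product 0.06003; [4] prior 0.25, lik 0.278, product 0.06950.
Normalizing constant = 0.24166; the posterior for Machine 2 is its product over the sum, 0.06425/0.24166 = 0.266.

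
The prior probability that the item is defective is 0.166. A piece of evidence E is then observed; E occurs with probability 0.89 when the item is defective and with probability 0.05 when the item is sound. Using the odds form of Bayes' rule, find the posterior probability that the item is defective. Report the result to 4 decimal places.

Posterior probability ≈ 0.7799

Prior odds = 0.166/(1−0.166) = 0.19904. In log-odds, ln(0.19904) = -1.6142.
Add log likelihood ratio: ln(17.800) = 2.8792.
Posterior log-odds = 1.2650, so posterior odds = exp(1.2650) = 3.5429. Converting, P(H|E) = 3.5429/4.5429 = 0.7799.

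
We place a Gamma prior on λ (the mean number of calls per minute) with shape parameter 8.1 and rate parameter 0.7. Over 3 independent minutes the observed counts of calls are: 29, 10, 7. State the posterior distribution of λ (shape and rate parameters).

Posterior: Gamma(shape=54.1, rate=3.7)

Total count ∑xᵢ = 46 over n = 3 minutes.
Gamma is conjugate to the Poisson likelihood: posterior is Gamma(shape = 8.1+46 = 54.1, rate = 0.7+3 = 3.7).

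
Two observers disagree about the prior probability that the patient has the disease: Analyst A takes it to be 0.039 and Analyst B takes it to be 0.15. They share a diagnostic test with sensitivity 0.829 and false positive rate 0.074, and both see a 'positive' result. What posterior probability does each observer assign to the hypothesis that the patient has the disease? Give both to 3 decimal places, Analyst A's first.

The likelihood ratio for a 'positive' result is 0.829/0.074 = 11.203.
Analyst A: prior odds 0.039/0.961 = 0.040583; posterior odds 0.45464; posterior probability 0.313.
Analyst B: prior odds 0.15/0.85 = 0.17647; posterior odds 1.9769; posterior probability 0.664.

Analyst A: 0.313; Analyst B: 0.664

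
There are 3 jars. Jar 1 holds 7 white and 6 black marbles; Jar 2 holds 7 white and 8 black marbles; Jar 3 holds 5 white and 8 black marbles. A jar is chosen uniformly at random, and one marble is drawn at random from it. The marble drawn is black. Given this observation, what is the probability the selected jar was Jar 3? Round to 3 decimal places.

Posterior probability ≈ 0.382

P(black|Jar 1) = 0.4615; P(black|Jar 2) = 0.5333; P(black|Jar 3) = 0.6154.
Prior × likelihood for each source: 0.333333·0.4615=0.1538, 0.333333·0.5333=0.1778, 0.333333·0.6154=0.2051. Summing gives P(black) = 0.53675.
P(Jar 3 | black) = 0.2051 / 0.53675 = 0.382.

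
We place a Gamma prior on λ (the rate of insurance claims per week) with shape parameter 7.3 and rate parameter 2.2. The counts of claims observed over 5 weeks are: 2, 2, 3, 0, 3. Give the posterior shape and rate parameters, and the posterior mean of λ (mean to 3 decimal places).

Posterior: Gamma(shape=17.3, rate=7.2); mean ≈ 2.403

Total count ∑xᵢ = 10 over n = 5 weeks.
Gamma is conjugate to the Poisson likelihood: posterior is Gamma(shape = 7.3+10 = 17.3, rate = 2.2+5 = 7.2).
E[λ | data] = 17.3/7.2 = 2.403.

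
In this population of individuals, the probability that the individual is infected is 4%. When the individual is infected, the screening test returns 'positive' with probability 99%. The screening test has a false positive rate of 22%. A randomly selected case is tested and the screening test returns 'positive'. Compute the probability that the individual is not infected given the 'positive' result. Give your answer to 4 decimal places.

Let H be the event that the individual is infected. P(H) = 0.04, so P(¬H) = 0.96. With E the 'positive' result, P(E|H) = 0.99 and P(E|¬H) = 0.22.
P(E) = 0.99·0.04 + 0.22·0.96 = 0.039600 + 0.21120 = 0.25080.
By Bayes' theorem, P(H|E) = 0.039600 / 0.25080 = 0.1579. Hence P(¬H|E) = 1 − 0.1579 = 0.8421.

P(¬H | E) ≈ 0.8421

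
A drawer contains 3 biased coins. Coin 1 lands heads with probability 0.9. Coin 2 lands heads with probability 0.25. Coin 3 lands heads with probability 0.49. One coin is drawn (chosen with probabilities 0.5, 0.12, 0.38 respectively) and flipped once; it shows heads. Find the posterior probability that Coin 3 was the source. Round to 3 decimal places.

Posterior probability ≈ 0.279

Tabulate prior·likelihood by source: [1] prior 0.5, lik 0.9, product 0.4500; [2] prior 0.12, lik 0.25, product 0.03000; [3] prior 0.38, lik 0.49, product 0.1862.
Normalizing constant = 0.66620; the posterior for Coin 3 is its product over the sum, 0.1862/0.66620 = 0.279.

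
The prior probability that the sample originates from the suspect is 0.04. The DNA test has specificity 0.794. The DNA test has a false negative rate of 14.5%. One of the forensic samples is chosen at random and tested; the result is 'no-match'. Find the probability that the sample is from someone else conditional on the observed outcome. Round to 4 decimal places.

P(¬H | E) ≈ 0.9924

Write H for 'the sample originates from the suspect'. Prior odds H:¬H = 0.04/0.96 = 0.041667. For the 'no-match' outcome, the likelihood ratio is 0.145/0.794 = 0.18262.
Posterior odds = 0.041667 × 0.18262 = 0.0076092, so P(H|E) = 0.0076092/(1+0.0076092) = 0.0076. Then P(¬H|E) = 1 − 0.0076 = 0.9924.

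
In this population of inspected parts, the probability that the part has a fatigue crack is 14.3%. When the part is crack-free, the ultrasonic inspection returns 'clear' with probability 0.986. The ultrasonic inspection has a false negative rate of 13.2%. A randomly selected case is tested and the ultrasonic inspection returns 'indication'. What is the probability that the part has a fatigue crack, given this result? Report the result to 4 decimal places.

Write H for 'the part has a fatigue crack'. Prior odds H:¬H = 0.143/0.857 = 0.16686. For the 'indication' outcome, the likelihood ratio is 0.868/0.014 = 62.000.
Posterior odds = 0.16686 × 62.000 = 10.345, so P(H|E) = 10.345/(1+10.345) = 0.9119.

P(H | E) ≈ 0.9119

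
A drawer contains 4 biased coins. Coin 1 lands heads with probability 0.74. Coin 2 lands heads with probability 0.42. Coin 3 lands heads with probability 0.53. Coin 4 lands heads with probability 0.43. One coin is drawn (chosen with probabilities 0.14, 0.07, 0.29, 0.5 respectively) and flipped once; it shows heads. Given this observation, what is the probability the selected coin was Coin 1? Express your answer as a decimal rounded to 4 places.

Posterior probability ≈ 0.2065

Tabulate prior·likelihood by source: [1] prior 0.14, lik 0.74, product 0.1036; [2] prior 0.07, lik 0.42, product 0.02940; [3] prior 0.29, lik 0.53, product 0.1537; [4] prior 0.5, lik 0.43, product 0.2150.
Normalizing constant = 0.50170; the posterior for Coin 1 is its product over the sum, 0.1036/0.50170 = 0.2065.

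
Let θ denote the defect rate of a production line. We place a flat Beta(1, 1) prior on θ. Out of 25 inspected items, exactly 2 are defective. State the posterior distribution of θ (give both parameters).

The binomial likelihood is conjugate to the Beta prior: with 2 successes and 23 failures, the posterior is Beta(1+2, 1+23) = Beta(3, 24).

Posterior: Beta(3, 24)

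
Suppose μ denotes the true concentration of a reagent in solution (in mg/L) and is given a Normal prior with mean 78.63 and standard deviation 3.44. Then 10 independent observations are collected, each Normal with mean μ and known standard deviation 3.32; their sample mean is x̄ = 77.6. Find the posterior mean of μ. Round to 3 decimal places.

Prior precision 1/τ₀² = 1/3.44² = 0.0845051; data precision n/σ² = 10/3.32² = 0.907243.
Posterior precision = 0.0845051 + 0.907243 = 0.991749.
Posterior mean = (0.0845051·78.63 + 0.907243·77.6) / 0.991749 = 77.688.

Posterior mean ≈ 77.688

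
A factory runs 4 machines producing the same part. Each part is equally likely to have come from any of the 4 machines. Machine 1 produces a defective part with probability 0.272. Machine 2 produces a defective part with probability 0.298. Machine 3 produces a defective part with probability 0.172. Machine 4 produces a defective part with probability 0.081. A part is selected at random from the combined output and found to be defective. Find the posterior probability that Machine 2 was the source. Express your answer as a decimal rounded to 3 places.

Posterior probability ≈ 0.362

P(defective|M1) = 0.272; P(defective|M2) = 0.298; P(defective|M3) = 0.172; P(defective|M4) = 0.081.
Prior × likelihood for each source: 0.25·0.272=0.06800, 0.25·0.298=0.07450, 0.25·0.172=0.04300, 0.25·0.081=0.02025. Summing gives P(defective) = 0.20575.
P(Machine 2 | defective) = 0.07450 / 0.20575 = 0.362.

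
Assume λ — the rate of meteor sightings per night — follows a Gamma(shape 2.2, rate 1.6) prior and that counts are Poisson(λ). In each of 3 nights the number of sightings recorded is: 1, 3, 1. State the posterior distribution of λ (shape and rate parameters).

The Poisson likelihood adds the total count to the shape and the number of exposure periods to the rate. Here ∑xᵢ = 5 and n = 3, so shape 2.2→7.2 and rate 1.6→4.6.

Posterior: Gamma(shape=7.2, rate=4.6)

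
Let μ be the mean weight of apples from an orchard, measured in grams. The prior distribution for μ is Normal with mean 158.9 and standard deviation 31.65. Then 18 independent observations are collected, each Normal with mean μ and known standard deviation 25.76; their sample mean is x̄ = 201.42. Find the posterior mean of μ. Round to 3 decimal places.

Posterior mean ≈ 199.911

Prior precision 1/τ₀² = 1/31.65² = 0.00099828; data precision n/σ² = 18/25.76² = 0.0271257.
Posterior precision = 0.00099828 + 0.0271257 = 0.0281240.
Posterior mean = (0.00099828·158.9 + 0.0271257·201.42) / 0.0281240 = 199.911.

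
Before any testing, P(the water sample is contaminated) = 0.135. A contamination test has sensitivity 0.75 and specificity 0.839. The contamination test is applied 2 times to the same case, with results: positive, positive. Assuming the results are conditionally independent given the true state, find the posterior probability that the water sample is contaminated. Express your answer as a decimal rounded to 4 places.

With H the event that the water sample is contaminated, the joint likelihood of the observed sequence is P(data|H) = 0.75·0.75 = 0.56250 and P(data|¬H) = 0.161·0.161 = 0.025921.
Bayes: P(H|data) = 0.135·0.56250 / (0.135·0.56250 + 0.865·0.025921) = 0.075938/0.098359 = 0.7720.

Posterior P(H) ≈ 0.7720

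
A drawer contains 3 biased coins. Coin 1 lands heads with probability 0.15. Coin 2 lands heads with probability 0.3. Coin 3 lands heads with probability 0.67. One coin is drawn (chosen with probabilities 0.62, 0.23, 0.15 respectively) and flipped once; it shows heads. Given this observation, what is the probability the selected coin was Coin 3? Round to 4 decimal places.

Posterior probability ≈ 0.3829

Tabulate prior·likelihood by source: [1] prior 0.62, lik 0.15, product 0.09300; [2] prior 0.23, lik 0.3, product 0.06900; [3] prior 0.15, lik 0.67, product 0.1005.
Normalizing constant = 0.26250; the posterior for Coin 3 is its product over the sum, 0.1005/0.26250 = 0.3829.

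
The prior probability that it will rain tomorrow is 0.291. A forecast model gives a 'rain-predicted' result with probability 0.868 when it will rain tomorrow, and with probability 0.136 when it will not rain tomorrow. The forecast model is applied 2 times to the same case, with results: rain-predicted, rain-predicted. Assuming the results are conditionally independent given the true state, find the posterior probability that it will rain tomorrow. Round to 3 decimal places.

Let H be the event that it will rain tomorrow; start with P(H) = 0.291. P('rain-predicted'|H) = 0.868, P('rain-predicted'|¬H) = 0.136.
Update on result 1 ('rain-predicted'): P(H) ← 0.868·0.2910 / (0.868·0.2910 + 0.136·0.7090) = 0.25259/0.34901 = 0.7237.
Update on result 2 ('rain-predicted'): P(H) ← 0.868·0.7237 / (0.868·0.7237 + 0.136·0.2763) = 0.62819/0.66577 = 0.9436.

Posterior P(H) ≈ 0.944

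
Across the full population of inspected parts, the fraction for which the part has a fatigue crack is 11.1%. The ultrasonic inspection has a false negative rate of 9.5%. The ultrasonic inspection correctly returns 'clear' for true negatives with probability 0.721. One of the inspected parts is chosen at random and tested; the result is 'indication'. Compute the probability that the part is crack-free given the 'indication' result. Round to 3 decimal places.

P(¬H | E) ≈ 0.712

Write H for 'the part has a fatigue crack'. Prior odds H:¬H = 0.111/0.889 = 0.12486. For the 'indication' outcome, the likelihood ratio is 0.905/0.279 = 3.2437.
Posterior odds = 0.12486 × 3.2437 = 0.40501, so P(H|E) = 0.40501/(1+0.40501) = 0.288. Then P(¬H|E) = 1 − 0.288 = 0.712.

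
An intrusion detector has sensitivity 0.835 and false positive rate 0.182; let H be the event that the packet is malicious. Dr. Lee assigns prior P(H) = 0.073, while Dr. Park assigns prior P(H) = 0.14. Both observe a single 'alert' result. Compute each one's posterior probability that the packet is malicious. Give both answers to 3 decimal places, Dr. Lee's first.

The likelihood ratio for an 'alert' result is 0.835/0.182 = 4.5879.
Dr. Lee: prior odds 0.073/0.927 = 0.078749; posterior odds 0.36129; posterior probability 0.265.
Dr. Park: prior odds 0.14/0.86 = 0.16279; posterior odds 0.74687; posterior probability 0.428.

Dr. Lee: 0.265; Dr. Park: 0.428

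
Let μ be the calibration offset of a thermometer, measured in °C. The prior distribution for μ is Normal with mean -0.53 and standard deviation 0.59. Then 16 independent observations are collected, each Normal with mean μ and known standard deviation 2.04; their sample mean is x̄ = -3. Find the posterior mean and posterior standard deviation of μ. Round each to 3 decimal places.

Prior precision 1/τ₀² = 1/0.59² = 2.87274; data precision n/σ² = 16/2.04² = 3.84468.
Posterior precision = 2.87274 + 3.84468 = 6.71741, giving posterior SD = 1/√6.71741 = 0.386.
Posterior mean = (2.87274·-0.53 + 3.84468·-3) / 6.71741 = -1.944.

Posterior mean ≈ -1.944; posterior SD ≈ 0.386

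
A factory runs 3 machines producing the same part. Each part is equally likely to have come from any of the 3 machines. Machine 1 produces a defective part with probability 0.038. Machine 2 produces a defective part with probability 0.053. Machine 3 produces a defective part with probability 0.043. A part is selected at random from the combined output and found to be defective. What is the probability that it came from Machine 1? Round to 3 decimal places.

Tabulate prior·likelihood by source: [1] prior 0.333333, lik 0.038, product 0.01267; [2] prior 0.333333, lik 0.053, product 0.01767; [3] prior 0.333333, lik 0.043, product 0.01433.
Normalizing constant = 0.044667; the posterior for Machine 1 is its product over the sum, 0.01267/0.044667 = 0.284.

Posterior probability ≈ 0.284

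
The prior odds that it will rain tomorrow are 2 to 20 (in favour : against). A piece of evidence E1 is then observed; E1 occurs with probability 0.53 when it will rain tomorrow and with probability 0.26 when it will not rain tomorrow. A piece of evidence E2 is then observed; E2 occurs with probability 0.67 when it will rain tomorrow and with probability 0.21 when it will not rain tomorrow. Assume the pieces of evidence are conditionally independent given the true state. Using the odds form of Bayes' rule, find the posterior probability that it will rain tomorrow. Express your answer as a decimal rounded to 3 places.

Prior odds = 2/20 = 0.10000.
Likelihood ratio for E1 = 0.53/0.26 = 2.0385.
Likelihood ratio for E2 = 0.67/0.21 = 3.1905.
Posterior odds = prior odds × LR₁ × LR₂ = 0.65037.
Posterior probability = odds/(1+odds) = 0.65037/1.6504 = 0.394.

Posterior probability ≈ 0.394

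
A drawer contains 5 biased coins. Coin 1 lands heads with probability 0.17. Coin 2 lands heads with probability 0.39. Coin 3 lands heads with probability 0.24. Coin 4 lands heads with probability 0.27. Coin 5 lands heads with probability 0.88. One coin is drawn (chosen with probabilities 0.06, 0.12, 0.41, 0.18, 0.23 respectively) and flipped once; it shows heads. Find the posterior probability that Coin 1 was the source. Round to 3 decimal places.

Posterior probability ≈ 0.025

P(heads|C1) = 0.17; P(heads|C2) = 0.39; P(heads|C3) = 0.24; P(heads|C4) = 0.27; P(heads|C5) = 0.88.
Prior × likelihood for each source: 0.06·0.17=0.01020, 0.12·0.39=0.04680, 0.41·0.24=0.09840, 0.18·0.27=0.04860, 0.23·0.88=0.2024. Summing gives P(heads) = 0.40640.
P(Coin 1 | heads) = 0.01020 / 0.40640 = 0.025.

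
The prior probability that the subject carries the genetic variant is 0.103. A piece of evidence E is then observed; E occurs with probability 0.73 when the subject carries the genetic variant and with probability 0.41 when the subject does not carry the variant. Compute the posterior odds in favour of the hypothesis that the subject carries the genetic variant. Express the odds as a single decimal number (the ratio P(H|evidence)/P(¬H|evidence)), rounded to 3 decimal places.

Prior odds = 0.103/(1−0.103) = 0.11483. In log-odds, ln(0.11483) = -2.1643.
Add log likelihood ratio: ln(1.7805) = 0.57689.
Posterior log-odds = -1.5874, so posterior odds = exp(-1.5874) = 0.20445.

Posterior odds ≈ 0.204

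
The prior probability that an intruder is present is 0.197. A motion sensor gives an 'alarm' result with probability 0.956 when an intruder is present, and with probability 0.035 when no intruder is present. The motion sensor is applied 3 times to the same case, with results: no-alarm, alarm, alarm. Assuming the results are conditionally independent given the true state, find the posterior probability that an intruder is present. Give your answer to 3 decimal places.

With H the event that an intruder is present, the joint likelihood of the observed sequence is P(data|H) = 0.044·0.956·0.956 = 0.040213 and P(data|¬H) = 0.965·0.035·0.035 = 0.0011821.
Bayes: P(H|data) = 0.197·0.040213 / (0.197·0.040213 + 0.803·0.0011821) = 0.0079220/0.0088712 = 0.8930.

Posterior P(H) ≈ 0.893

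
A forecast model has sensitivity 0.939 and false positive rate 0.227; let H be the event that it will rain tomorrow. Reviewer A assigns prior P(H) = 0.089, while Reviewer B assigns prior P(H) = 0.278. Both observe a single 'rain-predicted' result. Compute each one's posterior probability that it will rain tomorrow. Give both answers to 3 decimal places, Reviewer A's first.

Reviewer A: 0.288; Reviewer B: 0.614

P('+'|H) = 0.939, P('+'|¬H) = 0.227.
Reviewer A: numerator 0.939·0.089 = 0.083571; evidence = 0.083571+0.227·0.911 = 0.29037; posterior = 0.288.
Reviewer B: numerator 0.939·0.278 = 0.26104; evidence = 0.26104+0.227·0.722 = 0.42494; posterior = 0.614.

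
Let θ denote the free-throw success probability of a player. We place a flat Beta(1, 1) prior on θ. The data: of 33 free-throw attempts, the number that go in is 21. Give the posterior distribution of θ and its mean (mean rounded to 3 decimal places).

Observing 21 successes and 12 failures updates Beta(1, 1) by adding the success and failure counts to the two shape parameters: α = 1+21 = 22, β = 1+12 = 13.
E[θ | data] = 22/(22+13) = 0.629.

Posterior: Beta(22, 13); mean ≈ 0.629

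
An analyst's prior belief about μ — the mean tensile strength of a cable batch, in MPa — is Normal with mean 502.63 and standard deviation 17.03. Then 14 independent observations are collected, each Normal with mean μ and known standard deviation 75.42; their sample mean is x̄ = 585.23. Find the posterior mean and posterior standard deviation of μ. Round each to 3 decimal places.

Prior precision 1/τ₀² = 1/17.03² = 0.00344803; data precision n/σ² = 14/75.42² = 0.00246125.
Posterior precision = 0.00344803 + 0.00246125 = 0.00590927, giving posterior SD = 1/√0.00590927 = 13.009.
Posterior mean = (0.00344803·502.63 + 0.00246125·585.23) / 0.00590927 = 537.033.

Posterior mean ≈ 537.033; posterior SD ≈ 13.009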